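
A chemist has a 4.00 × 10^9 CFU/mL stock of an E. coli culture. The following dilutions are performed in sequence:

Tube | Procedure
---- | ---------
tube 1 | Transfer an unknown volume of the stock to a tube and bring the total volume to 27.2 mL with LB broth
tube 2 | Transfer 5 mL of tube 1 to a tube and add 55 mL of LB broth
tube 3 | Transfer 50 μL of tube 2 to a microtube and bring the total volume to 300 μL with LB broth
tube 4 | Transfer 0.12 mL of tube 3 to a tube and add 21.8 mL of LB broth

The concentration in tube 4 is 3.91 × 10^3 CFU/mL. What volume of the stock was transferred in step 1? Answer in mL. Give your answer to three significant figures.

Step 1: v brought to 27.2 mL → factor = 27.2 mL/v
Step 2: 5 mL + 55 mL = 60 mL total → factor 60/5 = 12
Step 3: 50 μL brought to 300 μL → factor 300/50 = 6
Step 4: 0.12 mL + 21.8 mL = 21.92 mL total → factor 21.92/0.12 = 182.67
Product of known-step factors = 13152
Overall factor = 4.00 × 10^9 CFU/mL / (3.91 × 10^3 CFU/mL) = 1.023 × 10^6
Step-1 factor = 1.023 × 10^6 / 13152 = 77.784
v = 27.2 mL / 77.784 = 0.350 mL

0.350 mL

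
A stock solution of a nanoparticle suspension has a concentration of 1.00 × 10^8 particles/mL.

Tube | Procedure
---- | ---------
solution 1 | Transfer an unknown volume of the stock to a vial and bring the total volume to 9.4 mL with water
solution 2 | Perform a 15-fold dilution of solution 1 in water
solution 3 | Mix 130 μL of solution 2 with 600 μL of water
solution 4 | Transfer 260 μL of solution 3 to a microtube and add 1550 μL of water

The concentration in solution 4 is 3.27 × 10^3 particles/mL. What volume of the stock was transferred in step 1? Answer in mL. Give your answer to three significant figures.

Step 1: v brought to 9.4 mL → factor = 9.4 mL/v
Step 2: 15-fold → factor 15
Step 3: 130 μL + 600 μL = 730 μL total → factor 730/130 = 5.6154
Step 4: 260 μL + 1550 μL = 1810 μL total → factor 1810/260 = 6.9615
Product of known-step factors = 586.38
Overall factor = 1.00 × 10^8 particles/mL / (3.27 × 10^3 particles/mL) = 30581
Step-1 factor = 30581 / 586.38 = 52.153
v = 9.4 mL / 52.153 = 0.180 mL

0.180 mL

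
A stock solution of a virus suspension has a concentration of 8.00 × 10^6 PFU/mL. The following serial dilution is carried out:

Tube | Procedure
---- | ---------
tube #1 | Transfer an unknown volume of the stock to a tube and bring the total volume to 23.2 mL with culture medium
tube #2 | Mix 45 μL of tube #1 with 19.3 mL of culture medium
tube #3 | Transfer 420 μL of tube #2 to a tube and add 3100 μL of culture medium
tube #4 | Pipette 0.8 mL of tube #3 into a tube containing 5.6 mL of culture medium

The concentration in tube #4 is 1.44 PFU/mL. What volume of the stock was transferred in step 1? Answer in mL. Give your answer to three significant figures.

Step 1: v brought to 23.2 mL → factor = 23.2 mL/v
Step 2: 45 μL + 19.3 mL = 19345 μL total → factor 19345/45 = 429.89
Step 3: 420 μL + 3100 μL = 3520 μL total → factor 3520/420 = 8.381
Step 4: 0.8 mL + 5.6 mL = 6.4 mL total → factor 6.4/0.8 = 8
Product of known-step factors = 28823
Overall factor = 8.00 × 10^6 PFU/mL / (1.44 PFU/mL) = 5.5556 × 10^6
Step-1 factor = 5.5556 × 10^6 / 28823 = 192.75
v = 23.2 mL / 192.75 = 0.120 mL

0.120 mL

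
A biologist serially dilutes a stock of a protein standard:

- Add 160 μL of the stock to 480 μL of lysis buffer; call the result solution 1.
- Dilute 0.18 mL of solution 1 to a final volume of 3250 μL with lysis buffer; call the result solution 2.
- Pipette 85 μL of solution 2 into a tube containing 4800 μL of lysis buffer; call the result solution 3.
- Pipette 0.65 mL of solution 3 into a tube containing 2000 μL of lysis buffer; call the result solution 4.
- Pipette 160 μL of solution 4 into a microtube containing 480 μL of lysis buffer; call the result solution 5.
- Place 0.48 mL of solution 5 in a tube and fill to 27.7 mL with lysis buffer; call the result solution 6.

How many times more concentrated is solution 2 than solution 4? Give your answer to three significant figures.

234

Step 1: 160 μL + 480 μL = 640 μL total → factor 640/160 = 4
Step 2: 0.18 mL brought to 3250 μL → factor 3.25/0.18 = 18.056
Step 3: 85 μL + 4800 μL = 4885 μL total → factor 4885/85 = 57.471
Step 4: 0.65 mL + 2000 μL = 2.65 mL total → factor 2.65/0.65 = 4.0769
Dilution factor to solution 2 = 72.222; to solution 4 = 16922
[solution 2]/[solution 4] = (factor to solution 4)/(factor to solution 2) = 16922/72.222 = 234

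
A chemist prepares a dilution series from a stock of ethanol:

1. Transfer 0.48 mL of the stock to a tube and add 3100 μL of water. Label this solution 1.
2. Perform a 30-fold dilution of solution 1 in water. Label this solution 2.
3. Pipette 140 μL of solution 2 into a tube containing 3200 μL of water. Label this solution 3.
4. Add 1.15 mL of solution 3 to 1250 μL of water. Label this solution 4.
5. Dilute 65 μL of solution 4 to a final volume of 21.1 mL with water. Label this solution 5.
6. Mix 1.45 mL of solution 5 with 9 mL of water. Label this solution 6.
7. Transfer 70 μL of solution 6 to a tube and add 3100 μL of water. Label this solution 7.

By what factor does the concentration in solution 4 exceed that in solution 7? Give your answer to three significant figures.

Step 1: 0.48 mL + 3100 μL = 3.58 mL total → factor 3.58/0.48 = 7.4583
Step 2: 30-fold → factor 30
Step 3: 140 μL + 3200 μL = 3340 μL total → factor 3340/140 = 23.857
Step 4: 1.15 mL + 1250 μL = 2.4 mL total → factor 2.4/1.15 = 2.087
Step 5: 65 μL brought to 21.1 mL → factor 21100/65 = 324.62
Step 6: 1.45 mL + 9 mL = 10.45 mL total → factor 10.45/1.45 = 7.2069
Step 7: 70 μL + 3100 μL = 3170 μL total → factor 3170/70 = 45.286
Dilution factor to solution 4 = 11140; to solution 7 = 1.1802 × 10^9
[solution 4]/[solution 7] = (factor to solution 7)/(factor to solution 4) = 1.1802 × 10^9/11140 = 1.06 × 10^5

1.06 × 10^5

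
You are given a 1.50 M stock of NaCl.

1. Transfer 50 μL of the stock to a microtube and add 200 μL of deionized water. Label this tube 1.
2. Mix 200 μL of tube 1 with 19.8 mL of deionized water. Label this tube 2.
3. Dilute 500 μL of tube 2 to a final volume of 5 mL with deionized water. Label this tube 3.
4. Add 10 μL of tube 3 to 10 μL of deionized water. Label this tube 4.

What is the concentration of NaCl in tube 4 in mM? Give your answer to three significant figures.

0.150 mM

Step 1: 50 μL + 200 μL = 250 μL total → factor 250/50 = 5
Step 2: 200 μL + 19.8 mL = 20000 μL total → factor 20000/200 = 100
Step 3: 500 μL brought to 5 mL → factor 5000/500 = 10
Step 4: 10 μL + 10 μL = 20 μL total → factor 20/10 = 2
Overall dilution factor = 5 × 100 × 10 × 2 = 10000
Final = 1.50 M / 10000 = 0.0001500 M = 0.150 mM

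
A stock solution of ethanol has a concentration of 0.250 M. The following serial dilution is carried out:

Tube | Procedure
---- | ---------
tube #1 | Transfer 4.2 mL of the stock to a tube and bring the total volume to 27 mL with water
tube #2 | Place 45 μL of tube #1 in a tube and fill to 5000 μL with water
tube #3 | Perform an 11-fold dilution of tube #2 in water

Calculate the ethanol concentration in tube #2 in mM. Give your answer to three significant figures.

Step 1: 4.2 mL brought to 27 mL → factor 27/4.2 = 6.4286
Step 2: 45 μL brought to 5000 μL → factor 5000/45 = 111.11
Dilution factor through tube #2 = 6.4286 × 111.11 = 714.29
[tube #2] = 0.250 M / 714.29 = 0.0003500 M = 0.350 mM

0.350 mM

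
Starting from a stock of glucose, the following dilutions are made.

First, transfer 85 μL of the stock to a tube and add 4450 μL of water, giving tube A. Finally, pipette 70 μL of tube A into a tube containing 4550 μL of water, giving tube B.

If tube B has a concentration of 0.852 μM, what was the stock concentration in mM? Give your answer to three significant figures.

3.00 mM

Step 1: 85 μL + 4450 μL = 4535 μL total → factor 4535/85 = 53.353
Step 2: 70 μL + 4550 μL = 4620 μL total → factor 4620/70 = 66
Overall dilution factor = 53.353 × 66 = 3521.3
Stock = 0.852 μM × 3521.3 = 3000 μM = 3.00 mM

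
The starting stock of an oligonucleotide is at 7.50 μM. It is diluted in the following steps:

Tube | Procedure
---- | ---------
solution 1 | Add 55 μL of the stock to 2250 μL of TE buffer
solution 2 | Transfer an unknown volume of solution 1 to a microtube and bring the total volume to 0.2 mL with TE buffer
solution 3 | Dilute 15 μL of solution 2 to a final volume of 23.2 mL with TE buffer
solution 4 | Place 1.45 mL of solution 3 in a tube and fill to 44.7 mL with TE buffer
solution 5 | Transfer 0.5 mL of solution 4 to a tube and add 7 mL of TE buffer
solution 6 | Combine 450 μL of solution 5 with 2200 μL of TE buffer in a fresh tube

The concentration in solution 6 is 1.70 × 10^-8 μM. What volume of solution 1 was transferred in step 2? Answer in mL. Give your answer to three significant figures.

0.0800 mL

Step 1: 55 μL + 2250 μL = 2305 μL total → factor 2305/55 = 41.909
Step 2: v brought to 0.2 mL → factor = 0.2 mL/v
Step 3: 15 μL brought to 23.2 mL → factor 23200/15 = 1546.7
Step 4: 1.45 mL brought to 44.7 mL → factor 44.7/1.45 = 30.828
Step 5: 0.5 mL + 7 mL = 7.5 mL total → factor 7.5/0.5 = 15
Step 6: 450 μL + 2200 μL = 2650 μL total → factor 2650/450 = 5.8889
Product of known-step factors = 1.7651 × 10^8
Overall factor = 7.50 μM / (1.70 × 10^-8 μM) = 4.4118 × 10^8
Step-2 factor = 4.4118 × 10^8 / 1.7651 × 10^8 = 2.4994
v = 0.2 mL / 2.4994 = 0.0800 mL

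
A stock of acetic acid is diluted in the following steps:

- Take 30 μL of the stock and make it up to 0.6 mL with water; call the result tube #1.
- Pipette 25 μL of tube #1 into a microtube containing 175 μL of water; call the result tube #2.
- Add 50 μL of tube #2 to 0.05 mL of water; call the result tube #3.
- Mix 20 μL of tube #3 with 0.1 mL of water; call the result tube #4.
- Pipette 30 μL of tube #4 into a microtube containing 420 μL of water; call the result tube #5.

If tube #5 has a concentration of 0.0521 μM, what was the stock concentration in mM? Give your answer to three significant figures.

1.50 mM

Step 1: 30 μL brought to 0.6 mL → factor 600/30 = 20
Step 2: 25 μL + 175 μL = 200 μL total → factor 200/25 = 8
Step 3: 50 μL + 0.05 mL = 100 μL total → factor 100/50 = 2
Step 4: 20 μL + 0.1 mL = 120 μL total → factor 120/20 = 6
Step 5: 30 μL + 420 μL = 450 μL total → factor 450/30 = 15
Overall dilution factor = 20 × 8 × 2 × 6 × 15 = 28800
Stock = 0.0521 μM × 28800 = 1500 μM = 1.50 mM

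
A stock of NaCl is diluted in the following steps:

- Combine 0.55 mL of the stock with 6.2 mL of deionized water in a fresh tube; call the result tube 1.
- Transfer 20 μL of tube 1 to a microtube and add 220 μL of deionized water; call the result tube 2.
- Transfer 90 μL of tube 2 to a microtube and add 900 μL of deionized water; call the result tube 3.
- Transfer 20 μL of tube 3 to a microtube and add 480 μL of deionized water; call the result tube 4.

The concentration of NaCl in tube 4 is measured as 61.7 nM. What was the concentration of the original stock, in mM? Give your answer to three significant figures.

2.50 mM

Step 1: 0.55 mL + 6.2 mL = 6.75 mL total → factor 6.75/0.55 = 12.273
Step 2: 20 μL + 220 μL = 240 μL total → factor 240/20 = 12
Step 3: 90 μL + 900 μL = 990 μL total → factor 990/90 = 11
Step 4: 20 μL + 480 μL = 500 μL total → factor 500/20 = 25
Overall dilution factor = 12.273 × 12 × 11 × 25 = 40500
Stock = 61.7 nM × 40500 = 2.499 × 10^6 nM = 2.50 mM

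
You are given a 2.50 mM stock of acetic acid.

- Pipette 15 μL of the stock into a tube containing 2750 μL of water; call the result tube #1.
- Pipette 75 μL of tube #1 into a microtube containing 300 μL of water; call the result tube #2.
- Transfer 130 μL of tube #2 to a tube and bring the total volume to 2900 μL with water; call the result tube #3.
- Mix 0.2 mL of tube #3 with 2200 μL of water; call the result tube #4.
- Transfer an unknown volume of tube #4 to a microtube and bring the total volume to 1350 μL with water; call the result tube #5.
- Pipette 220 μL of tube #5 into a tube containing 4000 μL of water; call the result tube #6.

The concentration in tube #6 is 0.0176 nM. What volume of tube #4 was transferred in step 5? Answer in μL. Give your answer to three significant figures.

Step 1: 15 μL + 2750 μL = 2765 μL total → factor 2765/15 = 184.33
Step 2: 75 μL + 300 μL = 375 μL total → factor 375/75 = 5
Step 3: 130 μL brought to 2900 μL → factor 2900/130 = 22.308
Step 4: 0.2 mL + 2200 μL = 2.4 mL total → factor 2.4/0.2 = 12
Step 5: v brought to 1350 μL → factor = 1350 μL/v
Step 6: 220 μL + 4000 μL = 4220 μL total → factor 4220/220 = 19.182
Product of known-step factors = 4.7326 × 10^6
Overall factor = 2.50 mM / (0.0176 nM) = 1.4205 × 10^8
Step-5 factor = 1.4205 × 10^8 / 4.7326 × 10^6 = 30.014
v = 1350 μL / 30.014 = 45.0 μL

45.0 μL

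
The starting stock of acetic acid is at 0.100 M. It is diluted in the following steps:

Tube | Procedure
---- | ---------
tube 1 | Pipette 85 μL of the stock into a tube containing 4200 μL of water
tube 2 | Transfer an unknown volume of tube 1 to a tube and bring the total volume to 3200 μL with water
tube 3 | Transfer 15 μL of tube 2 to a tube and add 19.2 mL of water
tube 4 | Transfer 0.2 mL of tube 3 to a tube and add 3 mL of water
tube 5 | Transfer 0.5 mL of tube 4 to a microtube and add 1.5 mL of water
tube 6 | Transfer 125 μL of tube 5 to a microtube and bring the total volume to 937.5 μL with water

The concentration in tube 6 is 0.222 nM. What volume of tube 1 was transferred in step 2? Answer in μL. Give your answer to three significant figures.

220 μL

Step 1: 85 μL + 4200 μL = 4285 μL total → factor 4285/85 = 50.412
Step 2: v brought to 3200 μL → factor = 3200 μL/v
Step 3: 15 μL + 19.2 mL = 19215 μL total → factor 19215/15 = 1281
Step 4: 0.2 mL + 3 mL = 3.2 mL total → factor 3.2/0.2 = 16
Step 5: 0.5 mL + 1.5 mL = 2 mL total → factor 2/0.5 = 4
Step 6: 125 μL brought to 937.5 μL → factor 937.5/125 = 7.5
Product of known-step factors = 3.0997 × 10^7
Overall factor = 0.100 M / (0.222 nM) = 4.5045 × 10^8
Step-2 factor = 4.5045 × 10^8 / 3.0997 × 10^7 = 14.532
v = 3200 μL / 14.532 = 220 μL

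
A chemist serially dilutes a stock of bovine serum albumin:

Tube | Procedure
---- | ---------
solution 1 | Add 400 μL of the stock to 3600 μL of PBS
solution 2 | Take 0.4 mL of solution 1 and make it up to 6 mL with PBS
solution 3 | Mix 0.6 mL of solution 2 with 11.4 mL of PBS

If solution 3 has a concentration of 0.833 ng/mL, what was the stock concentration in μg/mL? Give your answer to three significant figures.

2.50 μg/mL

Step 1: 400 μL + 3600 μL = 4000 μL total → factor 4000/400 = 10
Step 2: 0.4 mL brought to 6 mL → factor 6/0.4 = 15
Step 3: 0.6 mL + 11.4 mL = 12 mL total → factor 12/0.6 = 20
Overall dilution factor = 10 × 15 × 20 = 3000
Stock = 0.833 ng/mL × 3000 = 2499 ng/mL = 2.50 μg/mL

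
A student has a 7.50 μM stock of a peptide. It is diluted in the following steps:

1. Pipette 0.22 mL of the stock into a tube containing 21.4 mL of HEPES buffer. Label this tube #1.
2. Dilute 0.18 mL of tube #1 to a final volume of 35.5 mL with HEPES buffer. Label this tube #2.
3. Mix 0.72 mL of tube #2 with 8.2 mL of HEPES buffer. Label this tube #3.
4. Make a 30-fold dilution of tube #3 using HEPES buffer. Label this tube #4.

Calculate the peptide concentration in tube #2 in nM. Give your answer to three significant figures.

Step 1: 0.22 mL + 21.4 mL = 21.62 mL total → factor 21.62/0.22 = 98.273
Step 2: 0.18 mL brought to 35.5 mL → factor 35.5/0.18 = 197.22
Dilution factor through tube #2 = 98.273 × 197.22 = 19382
[tube #2] = 7.50 μM / 19382 = 0.0003870 μM = 0.387 nM

0.387 nM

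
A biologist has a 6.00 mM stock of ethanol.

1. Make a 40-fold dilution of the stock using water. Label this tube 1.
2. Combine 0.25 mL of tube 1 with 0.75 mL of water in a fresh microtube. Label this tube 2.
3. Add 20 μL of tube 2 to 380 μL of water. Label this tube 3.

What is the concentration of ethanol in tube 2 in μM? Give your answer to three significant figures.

Step 1: 40-fold → factor 40
Step 2: 0.25 mL + 0.75 mL = 1 mL total → factor 1/0.25 = 4
Dilution factor through tube 2 = 40 × 4 = 160
[tube 2] = 6.00 mM / 160 = 0.03750 mM = 37.5 μM

37.5 μM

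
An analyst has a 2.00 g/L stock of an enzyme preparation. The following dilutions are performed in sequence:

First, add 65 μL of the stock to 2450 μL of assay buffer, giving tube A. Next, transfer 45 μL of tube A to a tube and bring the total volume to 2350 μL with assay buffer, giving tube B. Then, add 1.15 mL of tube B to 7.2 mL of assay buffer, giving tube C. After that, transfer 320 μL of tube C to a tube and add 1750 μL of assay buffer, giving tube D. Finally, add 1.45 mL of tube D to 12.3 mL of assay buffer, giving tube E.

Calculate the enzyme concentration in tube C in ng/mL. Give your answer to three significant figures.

Step 1: 65 μL + 2450 μL = 2515 μL total → factor 2515/65 = 38.692
Step 2: 45 μL brought to 2350 μL → factor 2350/45 = 52.222
Step 3: 1.15 mL + 7.2 mL = 8.35 mL total → factor 8.35/1.15 = 7.2609
Dilution factor through tube C = 38.692 × 52.222 × 7.2609 = 14671
[tube C] = 2.00 g/L / 14671 = 0.0001363 g/L = 136 ng/mL

136 ng/mL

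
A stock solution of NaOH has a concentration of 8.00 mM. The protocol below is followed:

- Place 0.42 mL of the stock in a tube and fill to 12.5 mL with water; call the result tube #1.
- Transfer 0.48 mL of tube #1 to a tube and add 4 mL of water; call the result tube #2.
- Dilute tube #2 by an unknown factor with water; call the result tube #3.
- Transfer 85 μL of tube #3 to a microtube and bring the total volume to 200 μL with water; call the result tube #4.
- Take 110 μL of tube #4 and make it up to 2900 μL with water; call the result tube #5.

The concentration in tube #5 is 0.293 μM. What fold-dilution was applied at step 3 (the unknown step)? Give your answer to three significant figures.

Step 1: 0.42 mL brought to 12.5 mL → factor 12.5/0.42 = 29.762
Step 2: 0.48 mL + 4 mL = 4.48 mL total → factor 4.48/0.48 = 9.3333
Step 3: unknown factor x
Step 4: 85 μL brought to 200 μL → factor 200/85 = 2.3529
Step 5: 110 μL brought to 2900 μL → factor 2900/110 = 26.364
Product of known-step factors = 17231
Overall factor = 8.00 mM / (0.293 μM) = 27304
x = 27304 / 17231 = 1.58

1.58-fold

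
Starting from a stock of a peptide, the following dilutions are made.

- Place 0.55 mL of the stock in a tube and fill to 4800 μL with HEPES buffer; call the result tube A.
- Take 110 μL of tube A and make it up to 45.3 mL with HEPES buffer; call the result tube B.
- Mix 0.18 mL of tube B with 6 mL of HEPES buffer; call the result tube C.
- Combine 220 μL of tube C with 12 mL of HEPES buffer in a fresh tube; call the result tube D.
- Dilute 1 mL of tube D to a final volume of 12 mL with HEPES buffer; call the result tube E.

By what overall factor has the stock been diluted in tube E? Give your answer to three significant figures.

Step 1: 0.55 mL brought to 4800 μL → factor 4.8/0.55 = 8.7273
Step 2: 110 μL brought to 45.3 mL → factor 45300/110 = 411.82
Step 3: 0.18 mL + 6 mL = 6.18 mL total → factor 6.18/0.18 = 34.333
Step 4: 220 μL + 12 mL = 12220 μL total → factor 12220/220 = 55.545
Step 5: 1 mL brought to 12 mL → factor 12/1 = 12
Overall dilution factor = 8.7273 × 411.82 × 34.333 × 55.545 × 12 = 8.2249 × 10^7

8.22 × 10^7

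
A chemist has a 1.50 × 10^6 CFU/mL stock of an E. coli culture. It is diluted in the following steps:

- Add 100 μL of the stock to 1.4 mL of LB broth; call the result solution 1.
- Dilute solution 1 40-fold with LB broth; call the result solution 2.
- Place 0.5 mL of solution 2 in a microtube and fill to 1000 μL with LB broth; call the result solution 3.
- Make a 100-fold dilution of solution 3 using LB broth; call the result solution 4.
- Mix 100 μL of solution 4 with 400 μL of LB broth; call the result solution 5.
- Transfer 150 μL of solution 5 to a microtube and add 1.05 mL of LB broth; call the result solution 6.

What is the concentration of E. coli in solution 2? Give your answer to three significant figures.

2.50 × 10^3 CFU/mL

Step 1: 100 μL + 1.4 mL = 1500 μL total → factor 1500/100 = 15
Step 2: 40-fold → factor 40
Dilution factor through solution 2 = 15 × 40 = 600
[solution 2] = 1.50 × 10^6 CFU/mL / 600 = 2.50 × 10^3 CFU/mL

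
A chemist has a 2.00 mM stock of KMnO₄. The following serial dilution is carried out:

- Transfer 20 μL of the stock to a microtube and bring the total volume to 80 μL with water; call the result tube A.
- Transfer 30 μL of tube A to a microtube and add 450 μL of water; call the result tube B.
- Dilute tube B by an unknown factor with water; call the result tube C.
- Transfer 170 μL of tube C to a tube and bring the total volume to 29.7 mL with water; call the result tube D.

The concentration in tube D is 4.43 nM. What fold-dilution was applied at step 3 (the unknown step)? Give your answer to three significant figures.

Step 1: 20 μL brought to 80 μL → factor 80/20 = 4
Step 2: 30 μL + 450 μL = 480 μL total → factor 480/30 = 16
Step 3: unknown factor x
Step 4: 170 μL brought to 29.7 mL → factor 29700/170 = 174.71
Product of known-step factors = 11181
Overall factor = 2.00 mM / (4.43 nM) = 4.5147 × 10^5
x = 4.5147 × 10^5 / 11181 = 40.4

40.4-fold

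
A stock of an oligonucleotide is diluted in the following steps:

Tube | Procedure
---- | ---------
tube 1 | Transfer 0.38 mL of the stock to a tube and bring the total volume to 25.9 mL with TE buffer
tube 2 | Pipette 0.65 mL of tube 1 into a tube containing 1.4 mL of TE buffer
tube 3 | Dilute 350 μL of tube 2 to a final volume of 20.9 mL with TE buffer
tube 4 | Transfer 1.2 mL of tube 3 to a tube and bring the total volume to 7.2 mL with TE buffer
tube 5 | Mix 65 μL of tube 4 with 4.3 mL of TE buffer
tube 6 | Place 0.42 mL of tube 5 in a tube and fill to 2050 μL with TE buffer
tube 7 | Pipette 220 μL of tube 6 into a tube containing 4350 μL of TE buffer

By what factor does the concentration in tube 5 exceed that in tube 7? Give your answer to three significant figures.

Step 1: 0.38 mL brought to 25.9 mL → factor 25.9/0.38 = 68.158
Step 2: 0.65 mL + 1.4 mL = 2.05 mL total → factor 2.05/0.65 = 3.1538
Step 3: 350 μL brought to 20.9 mL → factor 20900/350 = 59.714
Step 4: 1.2 mL brought to 7.2 mL → factor 7.2/1.2 = 6
Step 5: 65 μL + 4.3 mL = 4365 μL total → factor 4365/65 = 67.154
Step 6: 0.42 mL brought to 2050 μL → factor 2.05/0.42 = 4.881
Step 7: 220 μL + 4350 μL = 4570 μL total → factor 4570/220 = 20.773
Dilution factor to tube 5 = 5.172 × 10^6; to tube 7 = 5.2439 × 10^8
[tube 5]/[tube 7] = (factor to tube 7)/(factor to tube 5) = 5.2439 × 10^8/5.172 × 10^6 = 101

101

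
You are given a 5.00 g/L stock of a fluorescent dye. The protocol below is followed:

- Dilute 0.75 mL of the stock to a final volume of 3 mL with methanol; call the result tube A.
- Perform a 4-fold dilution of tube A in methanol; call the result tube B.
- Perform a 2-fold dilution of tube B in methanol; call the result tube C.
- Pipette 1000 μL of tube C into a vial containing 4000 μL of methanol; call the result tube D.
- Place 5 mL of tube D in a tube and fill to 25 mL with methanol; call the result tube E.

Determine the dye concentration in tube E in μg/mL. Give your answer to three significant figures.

6.25 μg/mL

Step 1: 0.75 mL brought to 3 mL → factor 3/0.75 = 4
Step 2: 4-fold → factor 4
Step 3: 2-fold → factor 2
Step 4: 1000 μL + 4000 μL = 5000 μL total → factor 5000/1000 = 5
Step 5: 5 mL brought to 25 mL → factor 25/5 = 5
Overall dilution factor = 4 × 4 × 2 × 5 × 5 = 800
Final = 5.00 g/L / 800 = 0.006250 g/L = 6.25 μg/mL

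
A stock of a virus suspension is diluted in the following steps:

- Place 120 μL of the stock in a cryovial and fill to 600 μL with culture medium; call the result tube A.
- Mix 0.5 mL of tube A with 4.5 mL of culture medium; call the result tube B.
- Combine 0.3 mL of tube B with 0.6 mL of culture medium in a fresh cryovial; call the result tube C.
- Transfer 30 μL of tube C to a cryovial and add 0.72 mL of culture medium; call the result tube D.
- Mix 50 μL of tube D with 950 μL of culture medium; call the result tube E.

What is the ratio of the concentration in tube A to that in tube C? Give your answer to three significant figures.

Step 1: 120 μL brought to 600 μL → factor 600/120 = 5
Step 2: 0.5 mL + 4.5 mL = 5 mL total → factor 5/0.5 = 10
Step 3: 0.3 mL + 0.6 mL = 0.9 mL total → factor 0.9/0.3 = 3
Dilution factor to tube A = 5; to tube C = 150
[tube A]/[tube C] = (factor to tube C)/(factor to tube A) = 150/5 = 30.0

30.0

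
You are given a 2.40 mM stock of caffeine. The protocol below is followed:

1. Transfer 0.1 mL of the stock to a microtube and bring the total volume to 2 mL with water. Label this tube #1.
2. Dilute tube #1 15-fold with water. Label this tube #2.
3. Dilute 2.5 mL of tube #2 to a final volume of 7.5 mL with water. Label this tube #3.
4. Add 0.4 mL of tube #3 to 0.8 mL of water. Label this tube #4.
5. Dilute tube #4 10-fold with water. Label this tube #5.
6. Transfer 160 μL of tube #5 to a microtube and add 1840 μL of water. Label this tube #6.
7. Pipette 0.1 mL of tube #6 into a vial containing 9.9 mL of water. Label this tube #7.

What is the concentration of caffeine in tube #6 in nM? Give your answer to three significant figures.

Step 1: 0.1 mL brought to 2 mL → factor 2/0.1 = 20
Step 2: 15-fold → factor 15
Step 3: 2.5 mL brought to 7.5 mL → factor 7.5/2.5 = 3
Step 4: 0.4 mL + 0.8 mL = 1.2 mL total → factor 1.2/0.4 = 3
Step 5: 10-fold → factor 10
Step 6: 160 μL + 1840 μL = 2000 μL total → factor 2000/160 = 12.5
Dilution factor through tube #6 = 20 × 15 × 3 × 3 × 10 × 12.5 = 3.375 × 10^5
[tube #6] = 2.40 mM / 3.375 × 10^5 = 7.111 × 10^-6 mM = 7.11 nM

7.11 nM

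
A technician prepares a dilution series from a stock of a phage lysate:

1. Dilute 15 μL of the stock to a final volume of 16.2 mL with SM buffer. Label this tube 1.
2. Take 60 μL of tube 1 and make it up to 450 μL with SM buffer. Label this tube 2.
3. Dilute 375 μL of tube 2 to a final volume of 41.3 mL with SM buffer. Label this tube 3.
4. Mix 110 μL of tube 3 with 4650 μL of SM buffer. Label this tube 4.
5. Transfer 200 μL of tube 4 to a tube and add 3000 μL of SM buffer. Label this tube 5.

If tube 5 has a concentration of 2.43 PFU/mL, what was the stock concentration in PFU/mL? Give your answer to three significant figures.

1.50 × 10^9 PFU/mL

Step 1: 15 μL brought to 16.2 mL → factor 16200/15 = 1080
Step 2: 60 μL brought to 450 μL → factor 450/60 = 7.5
Step 3: 375 μL brought to 41.3 mL → factor 41300/375 = 110.13
Step 4: 110 μL + 4650 μL = 4760 μL total → factor 4760/110 = 43.273
Step 5: 200 μL + 3000 μL = 3200 μL total → factor 3200/200 = 16
Overall dilution factor = 1080 × 7.5 × 110.13 × 43.273 × 16 = 6.1764 × 10^8
Stock = 2.43 PFU/mL × 6.1764 × 10^8 = 1.50 × 10^9 PFU/mL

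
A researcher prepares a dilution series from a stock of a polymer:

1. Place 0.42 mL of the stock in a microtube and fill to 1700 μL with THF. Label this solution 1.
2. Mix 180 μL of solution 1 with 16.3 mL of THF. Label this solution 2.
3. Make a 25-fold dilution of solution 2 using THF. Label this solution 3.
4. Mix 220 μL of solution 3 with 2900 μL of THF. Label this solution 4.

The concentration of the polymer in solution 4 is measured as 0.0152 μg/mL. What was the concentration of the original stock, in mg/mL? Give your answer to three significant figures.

2.00 mg/mL

Step 1: 0.42 mL brought to 1700 μL → factor 1.7/0.42 = 4.0476
Step 2: 180 μL + 16.3 mL = 16480 μL total → factor 16480/180 = 91.556
Step 3: 25-fold → factor 25
Step 4: 220 μL + 2900 μL = 3120 μL total → factor 3120/220 = 14.182
Overall dilution factor = 4.0476 × 91.556 × 25 × 14.182 = 1.3139 × 10^5
Stock = 0.0152 μg/mL × 1.3139 × 10^5 = 1997 μg/mL = 2.00 mg/mL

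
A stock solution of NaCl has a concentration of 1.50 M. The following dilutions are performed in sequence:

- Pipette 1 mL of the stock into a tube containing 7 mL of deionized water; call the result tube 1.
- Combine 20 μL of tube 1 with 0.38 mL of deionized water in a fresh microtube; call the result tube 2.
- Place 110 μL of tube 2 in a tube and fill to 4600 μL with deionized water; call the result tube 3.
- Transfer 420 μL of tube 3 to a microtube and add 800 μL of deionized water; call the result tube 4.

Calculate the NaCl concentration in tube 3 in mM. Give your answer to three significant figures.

0.224 mM

Step 1: 1 mL + 7 mL = 8 mL total → factor 8/1 = 8
Step 2: 20 μL + 0.38 mL = 400 μL total → factor 400/20 = 20
Step 3: 110 μL brought to 4600 μL → factor 4600/110 = 41.818
Dilution factor through tube 3 = 8 × 20 × 41.818 = 6690.9
[tube 3] = 1.50 M / 6690.9 = 0.0002242 M = 0.224 mM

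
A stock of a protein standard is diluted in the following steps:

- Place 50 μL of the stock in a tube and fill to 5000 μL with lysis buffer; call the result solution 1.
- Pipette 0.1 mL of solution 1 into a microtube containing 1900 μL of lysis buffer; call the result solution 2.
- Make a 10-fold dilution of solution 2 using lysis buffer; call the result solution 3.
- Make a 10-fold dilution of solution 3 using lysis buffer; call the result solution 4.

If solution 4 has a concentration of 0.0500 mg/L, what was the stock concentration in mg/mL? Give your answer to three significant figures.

10.0 mg/mL

Step 1: 50 μL brought to 5000 μL → factor 5000/50 = 100
Step 2: 0.1 mL + 1900 μL = 2 mL total → factor 2/0.1 = 20
Step 3: 10-fold → factor 10
Step 4: 10-fold → factor 10
Overall dilution factor = 100 × 20 × 10 × 10 = 2 × 10^5
Stock = 0.0500 mg/L × 2 × 10^5 = 1.000 × 10^4 mg/L = 10.0 mg/mL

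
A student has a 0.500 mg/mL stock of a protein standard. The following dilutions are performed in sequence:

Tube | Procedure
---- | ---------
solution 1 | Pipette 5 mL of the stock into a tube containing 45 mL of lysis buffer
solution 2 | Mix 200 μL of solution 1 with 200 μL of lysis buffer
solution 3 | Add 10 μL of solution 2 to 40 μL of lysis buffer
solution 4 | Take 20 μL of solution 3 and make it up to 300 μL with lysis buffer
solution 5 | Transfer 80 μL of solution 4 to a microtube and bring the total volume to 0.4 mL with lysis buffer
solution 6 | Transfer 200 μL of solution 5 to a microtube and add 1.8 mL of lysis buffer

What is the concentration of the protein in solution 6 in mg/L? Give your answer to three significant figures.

0.00667 mg/L

Step 1: 5 mL + 45 mL = 50 mL total → factor 50/5 = 10
Step 2: 200 μL + 200 μL = 400 μL total → factor 400/200 = 2
Step 3: 10 μL + 40 μL = 50 μL total → factor 50/10 = 5
Step 4: 20 μL brought to 300 μL → factor 300/20 = 15
Step 5: 80 μL brought to 0.4 mL → factor 400/80 = 5
Step 6: 200 μL + 1.8 mL = 2000 μL total → factor 2000/200 = 10
Overall dilution factor = 10 × 2 × 5 × 15 × 5 × 10 = 75000
Final = 0.500 mg/mL / 75000 = 6.667 × 10^-6 mg/mL = 0.00667 mg/L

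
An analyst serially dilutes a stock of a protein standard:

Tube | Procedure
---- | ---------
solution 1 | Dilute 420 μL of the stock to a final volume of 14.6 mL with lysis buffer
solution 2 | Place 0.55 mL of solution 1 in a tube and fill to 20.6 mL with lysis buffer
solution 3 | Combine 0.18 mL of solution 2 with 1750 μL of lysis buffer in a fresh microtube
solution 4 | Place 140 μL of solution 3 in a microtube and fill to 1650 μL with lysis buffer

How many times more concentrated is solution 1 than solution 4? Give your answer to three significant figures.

Step 1: 420 μL brought to 14.6 mL → factor 14600/420 = 34.762
Step 2: 0.55 mL brought to 20.6 mL → factor 20.6/0.55 = 37.455
Step 3: 0.18 mL + 1750 μL = 1.93 mL total → factor 1.93/0.18 = 10.722
Step 4: 140 μL brought to 1650 μL → factor 1650/140 = 11.786
Dilution factor to solution 1 = 34.762; to solution 4 = 1.6453 × 10^5
[solution 1]/[solution 4] = (factor to solution 4)/(factor to solution 1) = 1.6453 × 10^5/34.762 = 4.73 × 10^3

4.73 × 10^3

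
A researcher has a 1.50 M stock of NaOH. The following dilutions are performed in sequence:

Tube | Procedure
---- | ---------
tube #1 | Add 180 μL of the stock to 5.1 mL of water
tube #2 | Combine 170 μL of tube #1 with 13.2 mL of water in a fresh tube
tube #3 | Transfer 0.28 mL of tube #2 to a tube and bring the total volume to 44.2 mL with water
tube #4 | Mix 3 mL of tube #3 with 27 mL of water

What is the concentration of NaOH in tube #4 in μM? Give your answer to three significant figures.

Step 1: 180 μL + 5.1 mL = 5280 μL total → factor 5280/180 = 29.333
Step 2: 170 μL + 13.2 mL = 13370 μL total → factor 13370/170 = 78.647
Step 3: 0.28 mL brought to 44.2 mL → factor 44.2/0.28 = 157.86
Step 4: 3 mL + 27 mL = 30 mL total → factor 30/3 = 10
Overall dilution factor = 29.333 × 78.647 × 157.86 × 10 = 3.6417 × 10^6
Final = 1.50 M / 3.6417 × 10^6 = 4.119 × 10^-7 M = 0.412 μM

0.412 μM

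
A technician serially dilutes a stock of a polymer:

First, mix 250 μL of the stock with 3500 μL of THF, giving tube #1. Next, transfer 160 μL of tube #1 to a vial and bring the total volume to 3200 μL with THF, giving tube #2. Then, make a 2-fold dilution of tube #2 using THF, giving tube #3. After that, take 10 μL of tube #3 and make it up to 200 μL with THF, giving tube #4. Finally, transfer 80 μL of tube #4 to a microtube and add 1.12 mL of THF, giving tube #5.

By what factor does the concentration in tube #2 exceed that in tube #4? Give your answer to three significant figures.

40.0

Step 1: 250 μL + 3500 μL = 3750 μL total → factor 3750/250 = 15
Step 2: 160 μL brought to 3200 μL → factor 3200/160 = 20
Step 3: 2-fold → factor 2
Step 4: 10 μL brought to 200 μL → factor 200/10 = 20
Dilution factor to tube #2 = 300; to tube #4 = 12000
[tube #2]/[tube #4] = (factor to tube #4)/(factor to tube #2) = 12000/300 = 40.0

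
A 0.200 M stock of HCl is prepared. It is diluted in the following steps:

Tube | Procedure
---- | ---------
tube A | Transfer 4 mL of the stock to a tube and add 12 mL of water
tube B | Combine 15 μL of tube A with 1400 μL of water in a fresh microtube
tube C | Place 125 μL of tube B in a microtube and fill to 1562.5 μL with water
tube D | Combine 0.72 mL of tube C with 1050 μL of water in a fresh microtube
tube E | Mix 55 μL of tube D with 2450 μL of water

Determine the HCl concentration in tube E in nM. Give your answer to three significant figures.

Step 1: 4 mL + 12 mL = 16 mL total → factor 16/4 = 4
Step 2: 15 μL + 1400 μL = 1415 μL total → factor 1415/15 = 94.333
Step 3: 125 μL brought to 1562.5 μL → factor 1562.5/125 = 12.5
Step 4: 0.72 mL + 1050 μL = 1.77 mL total → factor 1.77/0.72 = 2.4583
Step 5: 55 μL + 2450 μL = 2505 μL total → factor 2505/55 = 45.545
Overall dilution factor = 4 × 94.333 × 12.5 × 2.4583 × 45.545 = 5.2811 × 10^5
Final = 0.200 M / 5.2811 × 10^5 = 3.787 × 10^-7 M = 379 nM

379 nM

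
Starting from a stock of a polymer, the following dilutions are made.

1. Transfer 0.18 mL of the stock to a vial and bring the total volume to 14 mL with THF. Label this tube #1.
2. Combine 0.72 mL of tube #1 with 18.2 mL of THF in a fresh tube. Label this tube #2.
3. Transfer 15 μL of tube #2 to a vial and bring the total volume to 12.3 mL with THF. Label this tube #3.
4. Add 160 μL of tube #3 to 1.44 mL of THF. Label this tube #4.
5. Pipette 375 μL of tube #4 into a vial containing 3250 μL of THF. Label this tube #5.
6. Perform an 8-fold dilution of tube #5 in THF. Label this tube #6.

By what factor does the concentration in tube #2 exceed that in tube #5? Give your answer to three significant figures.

7.93 × 10^4

Step 1: 0.18 mL brought to 14 mL → factor 14/0.18 = 77.778
Step 2: 0.72 mL + 18.2 mL = 18.92 mL total → factor 18.92/0.72 = 26.278
Step 3: 15 μL brought to 12.3 mL → factor 12300/15 = 820
Step 4: 160 μL + 1.44 mL = 1600 μL total → factor 1600/160 = 10
Step 5: 375 μL + 3250 μL = 3625 μL total → factor 3625/375 = 9.6667
Dilution factor to tube #2 = 2043.8; to tube #5 = 1.6201 × 10^8
[tube #2]/[tube #5] = (factor to tube #5)/(factor to tube #2) = 1.6201 × 10^8/2043.8 = 7.93 × 10^4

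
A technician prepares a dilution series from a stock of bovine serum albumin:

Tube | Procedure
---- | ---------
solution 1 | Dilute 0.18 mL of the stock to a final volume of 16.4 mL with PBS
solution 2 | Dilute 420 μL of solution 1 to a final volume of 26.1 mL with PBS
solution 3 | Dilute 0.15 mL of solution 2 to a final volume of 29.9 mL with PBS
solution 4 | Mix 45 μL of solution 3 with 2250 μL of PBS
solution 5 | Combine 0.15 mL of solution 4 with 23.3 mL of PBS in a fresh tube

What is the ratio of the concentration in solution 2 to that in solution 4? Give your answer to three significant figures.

Step 1: 0.18 mL brought to 16.4 mL → factor 16.4/0.18 = 91.111
Step 2: 420 μL brought to 26.1 mL → factor 26100/420 = 62.143
Step 3: 0.15 mL brought to 29.9 mL → factor 29.9/0.15 = 199.33
Step 4: 45 μL + 2250 μL = 2295 μL total → factor 2295/45 = 51
Dilution factor to solution 2 = 5661.9; to solution 4 = 5.7559 × 10^7
[solution 2]/[solution 4] = (factor to solution 4)/(factor to solution 2) = 5.7559 × 10^7/5661.9 = 1.02 × 10^4

1.02 × 10^4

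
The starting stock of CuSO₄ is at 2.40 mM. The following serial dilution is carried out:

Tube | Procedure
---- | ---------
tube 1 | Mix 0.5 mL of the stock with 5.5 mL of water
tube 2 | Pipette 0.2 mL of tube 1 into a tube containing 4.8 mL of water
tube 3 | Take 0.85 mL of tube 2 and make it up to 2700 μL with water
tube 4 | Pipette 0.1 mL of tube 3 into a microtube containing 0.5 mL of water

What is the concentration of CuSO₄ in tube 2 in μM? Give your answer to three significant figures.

Step 1: 0.5 mL + 5.5 mL = 6 mL total → factor 6/0.5 = 12
Step 2: 0.2 mL + 4.8 mL = 5 mL total → factor 5/0.2 = 25
Dilution factor through tube 2 = 12 × 25 = 300
[tube 2] = 2.40 mM / 300 = 0.008000 mM = 8.00 μM

8.00 μM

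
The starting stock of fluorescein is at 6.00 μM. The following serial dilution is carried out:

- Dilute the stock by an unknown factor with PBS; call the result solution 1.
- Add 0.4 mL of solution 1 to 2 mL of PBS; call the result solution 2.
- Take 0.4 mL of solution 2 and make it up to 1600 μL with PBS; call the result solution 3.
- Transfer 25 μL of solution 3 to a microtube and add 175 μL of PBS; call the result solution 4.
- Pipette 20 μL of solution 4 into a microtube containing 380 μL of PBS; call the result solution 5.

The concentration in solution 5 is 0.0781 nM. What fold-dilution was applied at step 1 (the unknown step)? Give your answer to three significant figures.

20.0-fold

Step 1: unknown factor x
Step 2: 0.4 mL + 2 mL = 2.4 mL total → factor 2.4/0.4 = 6
Step 3: 0.4 mL brought to 1600 μL → factor 1.6/0.4 = 4
Step 4: 25 μL + 175 μL = 200 μL total → factor 200/25 = 8
Step 5: 20 μL + 380 μL = 400 μL total → factor 400/20 = 20
Product of known-step factors = 3840
Overall factor = 6.00 μM / (0.0781 nM) = 76825
x = 76825 / 3840 = 20.0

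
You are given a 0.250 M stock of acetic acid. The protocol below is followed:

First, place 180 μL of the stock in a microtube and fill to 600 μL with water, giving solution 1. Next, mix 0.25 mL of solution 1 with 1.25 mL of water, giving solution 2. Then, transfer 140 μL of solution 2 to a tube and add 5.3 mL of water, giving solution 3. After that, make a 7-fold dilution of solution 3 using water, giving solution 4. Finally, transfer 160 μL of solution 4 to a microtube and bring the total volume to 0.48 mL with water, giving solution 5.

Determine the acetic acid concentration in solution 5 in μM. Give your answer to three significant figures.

Step 1: 180 μL brought to 600 μL → factor 600/180 = 3.3333
Step 2: 0.25 mL + 1.25 mL = 1.5 mL total → factor 1.5/0.25 = 6
Step 3: 140 μL + 5.3 mL = 5440 μL total → factor 5440/140 = 38.857
Step 4: 7-fold → factor 7
Step 5: 160 μL brought to 0.48 mL → factor 480/160 = 3
Overall dilution factor = 3.3333 × 6 × 38.857 × 7 × 3 = 16320
Final = 0.250 M / 16320 = 1.532 × 10^-5 M = 15.3 μM

15.3 μM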